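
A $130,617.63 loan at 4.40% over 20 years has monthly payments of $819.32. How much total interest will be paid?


Total paid over the life of the loan = PMT × n.
Total paid = $819.32 × 240 = $196,636.80
Total interest = total paid − principal = $196,636.80 − $130,617.63 = $66,019.17

Total interest = (PMT × n) - PV = $66,019.17


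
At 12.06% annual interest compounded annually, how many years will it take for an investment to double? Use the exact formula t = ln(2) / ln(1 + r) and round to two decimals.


Doubling condition: (1 + r)^t = 2
Take ln of both sides: t × ln(1 + r) = ln(2)
t = ln(2) / ln(1 + r)
t = 0.693147 / 0.113864
t = 6.09

t = ln(2) / ln(1 + r) = 6.09 years


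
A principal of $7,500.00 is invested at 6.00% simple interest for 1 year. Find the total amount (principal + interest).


Total amount formula: A = P(1 + rt) = P + P·r·t
Interest: I = P × r × t = $7,500.00 × 0.06 × 1 = $450.00
A = P + I = $7,500.00 + $450.00 = $7,950.00

A = P + I = P(1 + rt) = $7,950.00


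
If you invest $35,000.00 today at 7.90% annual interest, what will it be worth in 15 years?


Future value formula: FV = PV × (1 + r)^t
FV = $35,000.00 × (1 + 0.079)^15
FV = $35,000.00 × 3.1283956
FV = $109,493.85

FV = PV × (1 + r)^t = $109,493.85


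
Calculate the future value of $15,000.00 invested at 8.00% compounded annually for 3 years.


Compound interest formula: A = P(1 + r/n)^(nt)
A = $15,000.00 × (1 + 0.08/1)^(1 × 3)
Growth factor: (1 + 0.08/1)^3 = 1.259712
A = $15,000.00 × 1.259712
A = $18,895.68

A = P(1 + r/n)^(nt) = $18,895.68


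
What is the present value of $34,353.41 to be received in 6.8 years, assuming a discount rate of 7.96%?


Present value formula: PV = FV / (1 + r)^t
PV = $34,353.41 / (1 + 0.0796)^6.8
PV = $34,353.41 / 1.683401
PV = $20,407.15

PV = FV / (1 + r)^t = $20,407.15


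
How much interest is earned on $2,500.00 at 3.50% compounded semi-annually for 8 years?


Compound interest earned = final amount − principal.
A = P(1 + r/n)^(nt) = $2,500.00 × (1 + 0.035/2)^(2 × 8) = $3,299.82
Interest = A − P = $3,299.82 − $2,500.00 = $799.82

Interest = A - P = $799.82


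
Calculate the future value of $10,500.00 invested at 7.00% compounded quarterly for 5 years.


Compound interest formula: A = P(1 + r/n)^(nt)
A = $10,500.00 × (1 + 0.07/4)^(4 × 5)
Growth factor: (1 + 0.07/4)^20 = 1.414778
A = $10,500.00 × 1.414778
A = $14,855.17

A = P(1 + r/n)^(nt) = $14,855.17


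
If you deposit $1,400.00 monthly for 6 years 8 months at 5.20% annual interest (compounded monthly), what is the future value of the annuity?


Future value of an ordinary annuity: FV = PMT × ((1 + r)^n − 1) / r
Monthly rate r = 0.052/12 ≈ 0.00433333, n = 80
FV = $1,400.00 × ((1 + 0.052/12)^80 − 1) / (0.052/12)
FV = $1,400.00 × 95.373767
FV = $133,523.27

FV = PMT × ((1+r)^n - 1)/r = $133,523.27


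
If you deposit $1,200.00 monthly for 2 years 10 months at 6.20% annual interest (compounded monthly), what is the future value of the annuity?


Future value of an ordinary annuity: FV = PMT × ((1 + r)^n − 1) / r
Monthly rate r = 0.062/12 ≈ 0.00516667, n = 34
FV = $1,200.00 × ((1 + 0.062/12)^34 − 1) / (0.062/12)
FV = $1,200.00 × 37.064839
FV = $44,477.81

FV = PMT × ((1+r)^n - 1)/r = $44,477.81


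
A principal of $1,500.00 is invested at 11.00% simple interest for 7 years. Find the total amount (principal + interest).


Total amount formula: A = P(1 + rt) = P + P·r·t
Interest: I = P × r × t = $1,500.00 × 0.11 × 7 = $1,155.00
A = P + I = $1,500.00 + $1,155.00 = $2,655.00

A = P + I = P(1 + rt) = $2,655.00


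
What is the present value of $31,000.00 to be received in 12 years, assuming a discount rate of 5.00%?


Present value formula: PV = FV / (1 + r)^t
PV = $31,000.00 / (1 + 0.05)^12
PV = $31,000.00 / 1.795856
PV = $17,261.96

PV = FV / (1 + r)^t = $17,261.96


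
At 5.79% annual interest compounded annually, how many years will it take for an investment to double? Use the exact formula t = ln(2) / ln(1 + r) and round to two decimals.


Doubling condition: (1 + r)^t = 2
Take ln of both sides: t × ln(1 + r) = ln(2)
t = ln(2) / ln(1 + r)
t = 0.693147 / 0.056286
t = 12.31

t = ln(2) / ln(1 + r) = 12.31 years


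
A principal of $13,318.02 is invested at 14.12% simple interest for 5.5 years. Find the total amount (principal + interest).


Total amount formula: A = P(1 + rt) = P + P·r·t
Interest: I = P × r × t = $13,318.02 × 0.1412 × 5.5 = $10,342.77
A = P + I = $13,318.02 + $10,342.77 = $23,660.79

A = P + I = P(1 + rt) = $23,660.79


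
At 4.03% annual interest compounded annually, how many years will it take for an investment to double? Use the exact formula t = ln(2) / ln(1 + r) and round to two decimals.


Doubling condition: (1 + r)^t = 2
Take ln of both sides: t × ln(1 + r) = ln(2)
t = ln(2) / ln(1 + r)
t = 0.693147 / 0.039509
t = 17.54

t = ln(2) / ln(1 + r) = 17.54 years


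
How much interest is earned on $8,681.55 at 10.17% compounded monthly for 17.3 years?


Compound interest earned = final amount − principal.
A = P(1 + r/n)^(nt) = $8,681.55 × (1 + 0.1017/12)^(12 × 17.3) = $50,058.71
Interest = A − P = $50,058.71 − $8,681.55 = $41,377.16

Interest = A - P = $41,377.16


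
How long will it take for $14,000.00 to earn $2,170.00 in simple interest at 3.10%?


Rearrange the simple interest formula for t:
I = P × r × t  ⇒  t = I / (P × r)
t = $2,170.00 / ($14,000.00 × 0.031)
t = 5

t = I/(P×r) = 5 years


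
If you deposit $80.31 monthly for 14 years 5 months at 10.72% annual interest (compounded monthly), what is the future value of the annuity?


Future value of an ordinary annuity: FV = PMT × ((1 + r)^n − 1) / r
Monthly rate r = 0.1072/12 ≈ 0.00893333, n = 173
FV = $80.31 × ((1 + 0.1072/12)^173 − 1) / (0.1072/12)
FV = $80.31 × 409.487127
FV = $32,885.91

FV = PMT × ((1+r)^n - 1)/r = $32,885.91


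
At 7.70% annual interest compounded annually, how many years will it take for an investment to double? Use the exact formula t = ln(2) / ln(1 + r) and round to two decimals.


Doubling condition: (1 + r)^t = 2
Take ln of both sides: t × ln(1 + r) = ln(2)
t = ln(2) / ln(1 + r)
t = 0.693147 / 0.074179
t = 9.34

t = ln(2) / ln(1 + r) = 9.34 years


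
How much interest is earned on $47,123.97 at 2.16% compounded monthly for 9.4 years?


Compound interest earned = final amount − principal.
A = P(1 + r/n)^(nt) = $47,123.97 × (1 + 0.0216/12)^(12 × 9.4) = $57,722.05
Interest = A − P = $57,722.05 − $47,123.97 = $10,598.08

Interest = A - P = $10,598.08


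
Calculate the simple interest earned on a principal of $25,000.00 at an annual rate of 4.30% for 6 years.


Simple interest formula: I = P × r × t
I = $25,000.00 × 0.043 × 6
I = $6,450.00

I = P × r × t = $6,450.00


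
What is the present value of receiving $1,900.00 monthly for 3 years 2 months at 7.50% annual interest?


Present value of an ordinary annuity: PV = PMT × (1 − (1 + r)^(−n)) / r
Monthly rate r = 0.075/12 = 0.00625, n = 38
PV = $1,900.00 × (1 − (1 + 0.075/12)^(−38)) / (0.075/12)
PV = $1,900.00 × 33.731205
PV = $64,089.29

PV = PMT × (1-(1+r)^(-n))/r = $64,089.29


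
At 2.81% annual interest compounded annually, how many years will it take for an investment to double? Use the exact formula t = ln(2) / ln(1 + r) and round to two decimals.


Doubling condition: (1 + r)^t = 2
Take ln of both sides: t × ln(1 + r) = ln(2)
t = ln(2) / ln(1 + r)
t = 0.693147 / 0.027712
t = 25.01

t = ln(2) / ln(1 + r) = 25.01 years


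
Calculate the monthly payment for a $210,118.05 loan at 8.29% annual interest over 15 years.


Loan payment formula: PMT = PV × r / (1 − (1 + r)^(−n))
Monthly rate r = 0.0829/12 ≈ 0.00690833, n = 180 months
Denominator: 1 − (1 + 0.0829/12)^(−180) = 0.710391
PMT = $210,118.05 × (0.0829/12) / 0.710391
PMT = $2,043.33 per month

PMT = PV × r / (1-(1+r)^(-n)) = $2,043.33/month


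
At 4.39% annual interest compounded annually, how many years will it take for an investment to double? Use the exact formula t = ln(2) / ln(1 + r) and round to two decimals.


Doubling condition: (1 + r)^t = 2
Take ln of both sides: t × ln(1 + r) = ln(2)
t = ln(2) / ln(1 + r)
t = 0.693147 / 0.042964
t = 16.13

t = ln(2) / ln(1 + r) = 16.13 years


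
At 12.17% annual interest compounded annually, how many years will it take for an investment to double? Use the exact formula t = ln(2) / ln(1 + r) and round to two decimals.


Doubling condition: (1 + r)^t = 2
Take ln of both sides: t × ln(1 + r) = ln(2)
t = ln(2) / ln(1 + r)
t = 0.693147 / 0.114845
t = 6.04

t = ln(2) / ln(1 + r) = 6.04 years


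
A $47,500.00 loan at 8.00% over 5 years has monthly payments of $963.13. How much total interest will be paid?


Total paid over the life of the loan = PMT × n.
Total paid = $963.13 × 60 = $57,787.80
Total interest = total paid − principal = $57,787.80 − $47,500.00 = $10,287.80

Total interest = (PMT × n) - PV = $10,287.80


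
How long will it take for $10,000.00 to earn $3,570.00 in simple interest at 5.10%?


Rearrange the simple interest formula for t:
I = P × r × t  ⇒  t = I / (P × r)
t = $3,570.00 / ($10,000.00 × 0.051)
t = 7

t = I/(P×r) = 7 years


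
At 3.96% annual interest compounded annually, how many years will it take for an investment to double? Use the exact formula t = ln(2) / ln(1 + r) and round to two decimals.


Doubling condition: (1 + r)^t = 2
Take ln of both sides: t × ln(1 + r) = ln(2)
t = ln(2) / ln(1 + r)
t = 0.693147 / 0.038836
t = 17.85

t = ln(2) / ln(1 + r) = 17.85 years


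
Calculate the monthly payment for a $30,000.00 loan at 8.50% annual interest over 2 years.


Loan payment formula: PMT = PV × r / (1 − (1 + r)^(−n))
Monthly rate r = 0.085/12 ≈ 0.00708333, n = 24 months
Denominator: 1 − (1 + 0.085/12)^(−24) = 0.155829
PMT = $30,000.00 × (0.085/12) / 0.155829
PMT = $1,363.67 per month

PMT = PV × r / (1-(1+r)^(-n)) = $1,363.67/month


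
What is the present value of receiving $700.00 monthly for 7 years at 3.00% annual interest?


Present value of an ordinary annuity: PV = PMT × (1 − (1 + r)^(−n)) / r
Monthly rate r = 0.03/12 = 0.0025, n = 84
PV = $700.00 × (1 − (1 + 0.03/12)^(−84)) / (0.03/12)
PV = $700.00 × 75.681321
PV = $52,976.92

PV = PMT × (1-(1+r)^(-n))/r = $52,976.92


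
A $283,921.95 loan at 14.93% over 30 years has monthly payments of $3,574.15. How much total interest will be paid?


Total paid over the life of the loan = PMT × n.
Total paid = $3,574.15 × 360 = $1,286,694.00
Total interest = total paid − principal = $1,286,694.00 − $283,921.95 = $1,002,772.05

Total interest = (PMT × n) - PV = $1,002,772.05


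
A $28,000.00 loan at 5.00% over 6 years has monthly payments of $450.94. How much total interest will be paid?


Total paid over the life of the loan = PMT × n.
Total paid = $450.94 × 72 = $32,467.68
Total interest = total paid − principal = $32,467.68 − $28,000.00 = $4,467.68

Total interest = (PMT × n) - PV = $4,467.68


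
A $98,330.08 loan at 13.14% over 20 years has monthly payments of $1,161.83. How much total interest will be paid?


Total paid over the life of the loan = PMT × n.
Total paid = $1,161.83 × 240 = $278,839.20
Total interest = total paid − principal = $278,839.20 − $98,330.08 = $180,509.12

Total interest = (PMT × n) - PV = $180,509.12


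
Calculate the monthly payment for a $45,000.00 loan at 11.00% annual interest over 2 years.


Loan payment formula: PMT = PV × r / (1 − (1 + r)^(−n))
Monthly rate r = 0.11/12 ≈ 0.00916667, n = 24 months
Denominator: 1 − (1 + 0.11/12)^(−24) = 0.196677
PMT = $45,000.00 × (0.11/12) / 0.196677
PMT = $2,097.35 per month

PMT = PV × r / (1-(1+r)^(-n)) = $2,097.35/month


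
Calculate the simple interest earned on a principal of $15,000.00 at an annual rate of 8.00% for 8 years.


Simple interest formula: I = P × r × t
I = $15,000.00 × 0.08 × 8
I = $9,600.00

I = P × r × t = $9,600.00


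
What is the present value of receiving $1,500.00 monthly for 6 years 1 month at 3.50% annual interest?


Present value of an ordinary annuity: PV = PMT × (1 − (1 + r)^(−n)) / r
Monthly rate r = 0.035/12 ≈ 0.00291667, n = 73
PV = $1,500.00 × (1 − (1 + 0.035/12)^(−73)) / (0.035/12)
PV = $1,500.00 × 65.666059
PV = $98,499.09

PV = PMT × (1-(1+r)^(-n))/r = $98,499.09


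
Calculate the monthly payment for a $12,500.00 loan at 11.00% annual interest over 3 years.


Loan payment formula: PMT = PV × r / (1 − (1 + r)^(−n))
Monthly rate r = 0.11/12 ≈ 0.00916667, n = 36 months
Denominator: 1 − (1 + 0.11/12)^(−36) = 0.279995
PMT = $12,500.00 × (0.11/12) / 0.279995
PMT = $409.23 per month

PMT = PV × r / (1-(1+r)^(-n)) = $409.23/month


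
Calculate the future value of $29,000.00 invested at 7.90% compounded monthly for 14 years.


Compound interest formula: A = P(1 + r/n)^(nt)
A = $29,000.00 × (1 + 0.079/12)^(12 × 14)
Growth factor: (1 + 0.079/12)^168 = 3.0113104
A = $29,000.00 × 3.0113104
A = $87,328.00

A = P(1 + r/n)^(nt) = $87,328.00


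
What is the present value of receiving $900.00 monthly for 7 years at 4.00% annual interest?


Present value of an ordinary annuity: PV = PMT × (1 − (1 + r)^(−n)) / r
Monthly rate r = 0.04/12 ≈ 0.00333333, n = 84
PV = $900.00 × (1 − (1 + 0.04/12)^(−84)) / (0.04/12)
PV = $900.00 × 73.159278
PV = $65,843.35

PV = PMT × (1-(1+r)^(-n))/r = $65,843.35


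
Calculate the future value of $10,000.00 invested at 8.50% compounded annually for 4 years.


Compound interest formula: A = P(1 + r/n)^(nt)
A = $10,000.00 × (1 + 0.085/1)^(1 × 4)
Growth factor: (1 + 0.085/1)^4 = 1.385859
A = $10,000.00 × 1.385859
A = $13,858.59

A = P(1 + r/n)^(nt) = $13,858.59


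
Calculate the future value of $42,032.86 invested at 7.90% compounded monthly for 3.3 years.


Compound interest formula: A = P(1 + r/n)^(nt)
A = $42,032.86 × (1 + 0.079/12)^(12 × 3.3)
Growth factor: (1 + 0.079/12)^39.6 = 1.296730
A = $42,032.86 × 1.296730
A = $54,505.27

A = P(1 + r/n)^(nt) = $54,505.27


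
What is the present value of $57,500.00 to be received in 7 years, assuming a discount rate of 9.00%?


Present value formula: PV = FV / (1 + r)^t
PV = $57,500.00 / (1 + 0.09)^7
PV = $57,500.00 / 1.828039
PV = $31,454.47

PV = FV / (1 + r)^t = $31,454.47


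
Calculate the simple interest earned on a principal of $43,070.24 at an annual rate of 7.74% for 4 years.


Simple interest formula: I = P × r × t
I = $43,070.24 × 0.0774 × 4
I = $13,334.55

I = P × r × t = $13,334.55


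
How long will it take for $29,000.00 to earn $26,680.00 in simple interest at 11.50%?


Rearrange the simple interest formula for t:
I = P × r × t  ⇒  t = I / (P × r)
t = $26,680.00 / ($29,000.00 × 0.115)
t = 8

t = I/(P×r) = 8 years


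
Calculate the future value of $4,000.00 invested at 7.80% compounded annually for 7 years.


Compound interest formula: A = P(1 + r/n)^(nt)
A = $4,000.00 × (1 + 0.078/1)^(1 × 7)
Growth factor: (1 + 0.078/1)^7 = 1.691731
A = $4,000.00 × 1.691731
A = $6,766.92

A = P(1 + r/n)^(nt) = $6,766.92


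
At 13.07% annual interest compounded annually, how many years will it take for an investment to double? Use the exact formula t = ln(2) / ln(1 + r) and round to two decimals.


Doubling condition: (1 + r)^t = 2
Take ln of both sides: t × ln(1 + r) = ln(2)
t = ln(2) / ln(1 + r)
t = 0.693147 / 0.122837
t = 5.64

t = ln(2) / ln(1 + r) = 5.64 years


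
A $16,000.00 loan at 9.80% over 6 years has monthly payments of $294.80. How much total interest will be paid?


Total paid over the life of the loan = PMT × n.
Total paid = $294.80 × 72 = $21,225.60
Total interest = total paid − principal = $21,225.60 − $16,000.00 = $5,225.60

Total interest = (PMT × n) - PV = $5,225.60


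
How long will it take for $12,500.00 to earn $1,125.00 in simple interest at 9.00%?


Rearrange the simple interest formula for t:
I = P × r × t  ⇒  t = I / (P × r)
t = $1,125.00 / ($12,500.00 × 0.09)
t = 1

t = I/(P×r) = 1 year


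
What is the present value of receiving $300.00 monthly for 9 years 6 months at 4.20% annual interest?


Present value of an ordinary annuity: PV = PMT × (1 − (1 + r)^(−n)) / r
Monthly rate r = 0.042/12 = 0.0035, n = 114
PV = $300.00 × (1 − (1 + 0.042/12)^(−114)) / (0.042/12)
PV = $300.00 × 93.869059
PV = $28,160.72

PV = PMT × (1-(1+r)^(-n))/r = $28,160.72


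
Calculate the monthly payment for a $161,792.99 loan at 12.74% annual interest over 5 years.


Loan payment formula: PMT = PV × r / (1 − (1 + r)^(−n))
Monthly rate r = 0.1274/12 ≈ 0.01061667, n = 60 months
Denominator: 1 − (1 + 0.1274/12)^(−60) = 0.469345
PMT = $161,792.99 × (0.1274/12) / 0.469345
PMT = $3,659.79 per month

PMT = PV × r / (1-(1+r)^(-n)) = $3,659.79/month


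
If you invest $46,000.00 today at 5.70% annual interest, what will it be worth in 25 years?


Future value formula: FV = PV × (1 + r)^t
FV = $46,000.00 × (1 + 0.057)^25
FV = $46,000.00 × 3.9982936
FV = $183,921.51

FV = PV × (1 + r)^t = $183,921.51


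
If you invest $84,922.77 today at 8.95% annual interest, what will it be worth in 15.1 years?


Future value formula: FV = PV × (1 + r)^t
FV = $84,922.77 × (1 + 0.0895)^15.1
FV = $84,922.77 × 3.6486419
FV = $309,852.78

FV = PV × (1 + r)^t = $309,852.78


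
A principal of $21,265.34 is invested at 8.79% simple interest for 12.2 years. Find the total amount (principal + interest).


Total amount formula: A = P(1 + rt) = P + P·r·t
Interest: I = P × r × t = $21,265.34 × 0.0879 × 12.2 = $22,804.53
A = P + I = $21,265.34 + $22,804.53 = $44,069.87

A = P + I = P(1 + rt) = $44,069.87


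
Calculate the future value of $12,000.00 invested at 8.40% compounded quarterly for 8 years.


Compound interest formula: A = P(1 + r/n)^(nt)
A = $12,000.00 × (1 + 0.084/4)^(4 × 8)
Growth factor: (1 + 0.084/4)^32 = 1.944571
A = $12,000.00 × 1.944571
A = $23,334.85

A = P(1 + r/n)^(nt) = $23,334.85


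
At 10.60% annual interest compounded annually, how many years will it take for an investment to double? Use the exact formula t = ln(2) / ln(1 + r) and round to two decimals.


Doubling condition: (1 + r)^t = 2
Take ln of both sides: t × ln(1 + r) = ln(2)
t = ln(2) / ln(1 + r)
t = 0.693147 / 0.100750
t = 6.88

t = ln(2) / ln(1 + r) = 6.88 years


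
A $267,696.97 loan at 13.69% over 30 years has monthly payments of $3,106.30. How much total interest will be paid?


Total paid over the life of the loan = PMT × n.
Total paid = $3,106.30 × 360 = $1,118,268.00
Total interest = total paid − principal = $1,118,268.00 − $267,696.97 = $850,571.03

Total interest = (PMT × n) - PV = $850,571.03


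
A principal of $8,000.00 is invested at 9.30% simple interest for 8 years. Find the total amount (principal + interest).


Total amount formula: A = P(1 + rt) = P + P·r·t
Interest: I = P × r × t = $8,000.00 × 0.093 × 8 = $5,952.00
A = P + I = $8,000.00 + $5,952.00 = $13,952.00

A = P + I = P(1 + rt) = $13,952.00


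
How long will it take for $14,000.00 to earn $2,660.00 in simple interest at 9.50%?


Rearrange the simple interest formula for t:
I = P × r × t  ⇒  t = I / (P × r)
t = $2,660.00 / ($14,000.00 × 0.095)
t = 2

t = I/(P×r) = 2 years


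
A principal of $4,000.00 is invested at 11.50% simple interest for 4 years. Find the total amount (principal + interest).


Total amount formula: A = P(1 + rt) = P + P·r·t
Interest: I = P × r × t = $4,000.00 × 0.115 × 4 = $1,840.00
A = P + I = $4,000.00 + $1,840.00 = $5,840.00

A = P + I = P(1 + rt) = $5,840.00


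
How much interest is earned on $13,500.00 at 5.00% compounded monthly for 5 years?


Compound interest earned = final amount − principal.
A = P(1 + r/n)^(nt) = $13,500.00 × (1 + 0.05/12)^(12 × 5) = $17,325.34
Interest = A − P = $17,325.34 − $13,500.00 = $3,825.34

Interest = A - P = $3,825.34


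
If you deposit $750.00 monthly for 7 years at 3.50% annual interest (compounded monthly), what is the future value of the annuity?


Future value of an ordinary annuity: FV = PMT × ((1 + r)^n − 1) / r
Monthly rate r = 0.035/12 ≈ 0.00291667, n = 84
FV = $750.00 × ((1 + 0.035/12)^84 − 1) / (0.035/12)
FV = $750.00 × 95.028273
FV = $71,271.20

FV = PMT × ((1+r)^n - 1)/r = $71,271.20


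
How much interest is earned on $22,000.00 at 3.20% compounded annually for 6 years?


Compound interest earned = final amount − principal.
A = P(1 + r/n)^(nt) = $22,000.00 × (1 + 0.032/1)^(1 × 6) = $26,576.69
Interest = A − P = $26,576.69 − $22,000.00 = $4,576.69

Interest = A - P = $4,576.69


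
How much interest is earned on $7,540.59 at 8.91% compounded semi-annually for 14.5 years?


Compound interest earned = final amount − principal.
A = P(1 + r/n)^(nt) = $7,540.59 × (1 + 0.0891/2)^(2 × 14.5) = $26,690.28
Interest = A − P = $26,690.28 − $7,540.59 = $19,149.69

Interest = A - P = $19,149.69


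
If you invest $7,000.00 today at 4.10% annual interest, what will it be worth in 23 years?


Future value formula: FV = PV × (1 + r)^t
FV = $7,000.00 × (1 + 0.041)^23
FV = $7,000.00 × 2.519804
FV = $17,638.63

FV = PV × (1 + r)^t = $17,638.63


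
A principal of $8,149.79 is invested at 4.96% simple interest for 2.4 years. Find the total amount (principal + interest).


Total amount formula: A = P(1 + rt) = P + P·r·t
Interest: I = P × r × t = $8,149.79 × 0.0496 × 2.4 = $970.15
A = P + I = $8,149.79 + $970.15 = $9,119.94

A = P + I = P(1 + rt) = $9,119.94


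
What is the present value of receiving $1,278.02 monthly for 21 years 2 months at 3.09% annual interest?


Present value of an ordinary annuity: PV = PMT × (1 − (1 + r)^(−n)) / r
Monthly rate r = 0.0309/12 = 0.002575, n = 254
PV = $1,278.02 × (1 − (1 + 0.0309/12)^(−254)) / (0.0309/12)
PV = $1,278.02 × 186.262900
PV = $238,047.71

PV = PMT × (1-(1+r)^(-n))/r = $238,047.71


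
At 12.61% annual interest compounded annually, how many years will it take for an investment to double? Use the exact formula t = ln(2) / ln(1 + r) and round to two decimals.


Doubling condition: (1 + r)^t = 2
Take ln of both sides: t × ln(1 + r) = ln(2)
t = ln(2) / ln(1 + r)
t = 0.693147 / 0.118760
t = 5.84

t = ln(2) / ln(1 + r) = 5.84 years


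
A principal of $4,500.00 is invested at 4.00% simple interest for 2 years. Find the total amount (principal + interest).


Total amount formula: A = P(1 + rt) = P + P·r·t
Interest: I = P × r × t = $4,500.00 × 0.04 × 2 = $360.00
A = P + I = $4,500.00 + $360.00 = $4,860.00

A = P + I = P(1 + rt) = $4,860.00


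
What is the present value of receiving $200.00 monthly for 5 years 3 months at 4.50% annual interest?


Present value of an ordinary annuity: PV = PMT × (1 − (1 + r)^(−n)) / r
Monthly rate r = 0.045/12 = 0.00375, n = 63
PV = $200.00 × (1 − (1 + 0.045/12)^(−63)) / (0.045/12)
PV = $200.00 × 56.0180749
PV = $11,203.61

PV = PMT × (1-(1+r)^(-n))/r = $11,203.61


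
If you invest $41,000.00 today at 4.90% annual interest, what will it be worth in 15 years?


Future value formula: FV = PV × (1 + r)^t
FV = $41,000.00 × (1 + 0.049)^15
FV = $41,000.00 × 2.0494264
FV = $84,026.48

FV = PV × (1 + r)^t = $84,026.48


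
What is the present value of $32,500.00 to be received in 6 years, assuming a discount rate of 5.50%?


Present value formula: PV = FV / (1 + r)^t
PV = $32,500.00 / (1 + 0.055)^6
PV = $32,500.00 / 1.378843
PV = $23,570.49

PV = FV / (1 + r)^t = $23,570.49


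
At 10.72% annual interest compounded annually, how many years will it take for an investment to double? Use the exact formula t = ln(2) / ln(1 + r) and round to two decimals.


Doubling condition: (1 + r)^t = 2
Take ln of both sides: t × ln(1 + r) = ln(2)
t = ln(2) / ln(1 + r)
t = 0.693147 / 0.101834
t = 6.81

t = ln(2) / ln(1 + r) = 6.81 years


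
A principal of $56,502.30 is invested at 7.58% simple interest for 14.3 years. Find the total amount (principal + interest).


Total amount formula: A = P(1 + rt) = P + P·r·t
Interest: I = P × r × t = $56,502.30 × 0.0758 × 14.3 = $61,245.10
A = P + I = $56,502.30 + $61,245.10 = $117,747.40

A = P + I = P(1 + rt) = $117,747.40


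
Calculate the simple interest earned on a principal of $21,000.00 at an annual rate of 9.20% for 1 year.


Simple interest formula: I = P × r × t
I = $21,000.00 × 0.092 × 1
I = $1,932.00

I = P × r × t = $1,932.00


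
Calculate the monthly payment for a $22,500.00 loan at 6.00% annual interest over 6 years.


Loan payment formula: PMT = PV × r / (1 − (1 + r)^(−n))
Monthly rate r = 0.06/12 = 0.005, n = 72 months
Denominator: 1 − (1 + 0.06/12)^(−72) = 0.301698
PMT = $22,500.00 × (0.06/12) / 0.301698
PMT = $372.89 per month

PMT = PV × r / (1-(1+r)^(-n)) = $372.89/month


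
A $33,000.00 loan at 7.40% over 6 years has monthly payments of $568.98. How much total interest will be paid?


Total paid over the life of the loan = PMT × n.
Total paid = $568.98 × 72 = $40,966.56
Total interest = total paid − principal = $40,966.56 − $33,000.00 = $7,966.56

Total interest = (PMT × n) - PV = $7,966.56


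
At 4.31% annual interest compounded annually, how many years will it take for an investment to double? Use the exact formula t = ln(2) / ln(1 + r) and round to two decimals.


Doubling condition: (1 + r)^t = 2
Take ln of both sides: t × ln(1 + r) = ln(2)
t = ln(2) / ln(1 + r)
t = 0.693147 / 0.042197
t = 16.43

t = ln(2) / ln(1 + r) = 16.43 years


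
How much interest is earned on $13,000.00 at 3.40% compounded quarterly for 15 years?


Compound interest earned = final amount − principal.
A = P(1 + r/n)^(nt) = $13,000.00 × (1 + 0.034/4)^(4 × 15) = $21,602.18
Interest = A − P = $21,602.18 − $13,000.00 = $8,602.18

Interest = A - P = $8,602.18


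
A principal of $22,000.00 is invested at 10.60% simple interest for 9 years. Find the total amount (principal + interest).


Total amount formula: A = P(1 + rt) = P + P·r·t
Interest: I = P × r × t = $22,000.00 × 0.106 × 9 = $20,988.00
A = P + I = $22,000.00 + $20,988.00 = $42,988.00

A = P + I = P(1 + rt) = $42,988.00


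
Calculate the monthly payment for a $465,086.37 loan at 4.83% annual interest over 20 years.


Loan payment formula: PMT = PV × r / (1 − (1 + r)^(−n))
Monthly rate r = 0.0483/12 = 0.004025, n = 240 months
Denominator: 1 − (1 + 0.0483/12)^(−240) = 0.618659
PMT = $465,086.37 × (0.0483/12) / 0.618659
PMT = $3,025.86 per month

PMT = PV × r / (1-(1+r)^(-n)) = $3,025.86/month


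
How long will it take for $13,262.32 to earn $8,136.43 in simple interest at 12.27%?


Rearrange the simple interest formula for t:
I = P × r × t  ⇒  t = I / (P × r)
t = $8,136.43 / ($13,262.32 × 0.1227)
t = 5

t = I/(P×r) = 5 years


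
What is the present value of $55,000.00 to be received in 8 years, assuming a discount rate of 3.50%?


Present value formula: PV = FV / (1 + r)^t
PV = $55,000.00 / (1 + 0.035)^8
PV = $55,000.00 / 1.316809
PV = $41,767.64

PV = FV / (1 + r)^t = $41,767.64


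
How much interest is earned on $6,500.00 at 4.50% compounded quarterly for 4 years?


Compound interest earned = final amount − principal.
A = P(1 + r/n)^(nt) = $6,500.00 × (1 + 0.045/4)^(4 × 4) = $7,774.10
Interest = A − P = $7,774.10 − $6,500.00 = $1,274.10

Interest = A - P = $1,274.10


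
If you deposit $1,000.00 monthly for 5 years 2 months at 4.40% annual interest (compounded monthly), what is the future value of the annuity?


Future value of an ordinary annuity: FV = PMT × ((1 + r)^n − 1) / r
Monthly rate r = 0.044/12 ≈ 0.00366667, n = 62
FV = $1,000.00 × ((1 + 0.044/12)^62 − 1) / (0.044/12)
FV = $1,000.00 × 69.470847
FV = $69,470.85

FV = PMT × ((1+r)^n - 1)/r = $69,470.85


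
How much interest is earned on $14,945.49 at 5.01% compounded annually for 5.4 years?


Compound interest earned = final amount − principal.
A = P(1 + r/n)^(nt) = $14,945.49 × (1 + 0.0501/1)^(1 × 5.4) = $19,460.58
Interest = A − P = $19,460.58 − $14,945.49 = $4,515.09

Interest = A - P = $4,515.09


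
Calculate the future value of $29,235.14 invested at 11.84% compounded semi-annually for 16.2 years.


Compound interest formula: A = P(1 + r/n)^(nt)
A = $29,235.14 × (1 + 0.1184/2)^(2 × 16.2)
Growth factor: (1 + 0.1184/2)^32.4 = 6.44594055
A = $29,235.14 × 6.44594055
A = $188,447.97

A = P(1 + r/n)^(nt) = $188,447.97


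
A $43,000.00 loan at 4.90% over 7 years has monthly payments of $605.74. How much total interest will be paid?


Total paid over the life of the loan = PMT × n.
Total paid = $605.74 × 84 = $50,882.16
Total interest = total paid − principal = $50,882.16 − $43,000.00 = $7,882.16

Total interest = (PMT × n) - PV = $7,882.16


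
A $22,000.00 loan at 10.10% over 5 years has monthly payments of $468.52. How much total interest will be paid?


Total paid over the life of the loan = PMT × n.
Total paid = $468.52 × 60 = $28,111.20
Total interest = total paid − principal = $28,111.20 − $22,000.00 = $6,111.20

Total interest = (PMT × n) - PV = $6,111.20


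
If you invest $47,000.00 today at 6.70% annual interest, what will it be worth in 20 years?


Future value formula: FV = PV × (1 + r)^t
FV = $47,000.00 × (1 + 0.067)^20
FV = $47,000.00 × 3.6583764
FV = $171,943.69

FV = PV × (1 + r)^t = $171,943.69


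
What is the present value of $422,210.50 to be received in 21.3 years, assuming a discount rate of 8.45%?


Present value formula: PV = FV / (1 + r)^t
PV = $422,210.50 / (1 + 0.0845)^21.3
PV = $422,210.50 / 5.6284596
PV = $75,013.51

PV = FV / (1 + r)^t = $75,013.51


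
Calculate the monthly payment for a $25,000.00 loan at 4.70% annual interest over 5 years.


Loan payment formula: PMT = PV × r / (1 − (1 + r)^(−n))
Monthly rate r = 0.047/12 ≈ 0.00391667, n = 60 months
Denominator: 1 − (1 + 0.047/12)^(−60) = 0.209066
PMT = $25,000.00 × (0.047/12) / 0.209066
PMT = $468.35 per month

PMT = PV × r / (1-(1+r)^(-n)) = $468.35/month


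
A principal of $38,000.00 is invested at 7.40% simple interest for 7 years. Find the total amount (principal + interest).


Total amount formula: A = P(1 + rt) = P + P·r·t
Interest: I = P × r × t = $38,000.00 × 0.074 × 7 = $19,684.00
A = P + I = $38,000.00 + $19,684.00 = $57,684.00

A = P + I = P(1 + rt) = $57,684.00


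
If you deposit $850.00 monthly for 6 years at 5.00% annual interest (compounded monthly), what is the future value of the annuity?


Future value of an ordinary annuity: FV = PMT × ((1 + r)^n − 1) / r
Monthly rate r = 0.05/12 ≈ 0.00416667, n = 72
FV = $850.00 × ((1 + 0.05/12)^72 − 1) / (0.05/12)
FV = $850.00 × 83.764259
FV = $71,199.62

FV = PMT × ((1+r)^n - 1)/r = $71,199.62


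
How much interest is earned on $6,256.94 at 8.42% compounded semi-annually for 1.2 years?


Compound interest earned = final amount − principal.
A = P(1 + r/n)^(nt) = $6,256.94 × (1 + 0.0842/2)^(2 × 1.2) = $6,907.88
Interest = A − P = $6,907.88 − $6,256.94 = $650.94

Interest = A - P = $650.94


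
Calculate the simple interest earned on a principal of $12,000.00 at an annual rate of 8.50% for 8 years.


Simple interest formula: I = P × r × t
I = $12,000.00 × 0.085 × 8
I = $8,160.00

I = P × r × t = $8,160.00


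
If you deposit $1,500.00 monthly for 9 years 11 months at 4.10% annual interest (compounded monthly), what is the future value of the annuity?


Future value of an ordinary annuity: FV = PMT × ((1 + r)^n − 1) / r
Monthly rate r = 0.041/12 ≈ 0.00341667, n = 119
FV = $1,500.00 × ((1 + 0.041/12)^119 − 1) / (0.041/12)
FV = $1,500.00 × 146.528187
FV = $219,792.28

FV = PMT × ((1+r)^n - 1)/r = $219,792.28


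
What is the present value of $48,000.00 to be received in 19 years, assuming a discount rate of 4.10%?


Present value formula: PV = FV / (1 + r)^t
PV = $48,000.00 / (1 + 0.041)^19
PV = $48,000.00 / 2.1456746
PV = $22,370.59

PV = FV / (1 + r)^t = $22,370.59


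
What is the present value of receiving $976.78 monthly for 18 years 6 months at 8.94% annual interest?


Present value of an ordinary annuity: PV = PMT × (1 − (1 + r)^(−n)) / r
Monthly rate r = 0.0894/12 = 0.00745, n = 222
PV = $976.78 × (1 − (1 + 0.0894/12)^(−222)) / (0.0894/12)
PV = $976.78 × 108.392117
PV = $105,875.25

PV = PMT × (1-(1+r)^(-n))/r = $105,875.25


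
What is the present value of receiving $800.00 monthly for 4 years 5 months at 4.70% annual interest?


Present value of an ordinary annuity: PV = PMT × (1 − (1 + r)^(−n)) / r
Monthly rate r = 0.047/12 ≈ 0.00391667, n = 53
PV = $800.00 × (1 − (1 + 0.047/12)^(−53)) / (0.047/12)
PV = $800.00 × 47.776584
PV = $38,221.27

PV = PMT × (1-(1+r)^(-n))/r = $38,221.27


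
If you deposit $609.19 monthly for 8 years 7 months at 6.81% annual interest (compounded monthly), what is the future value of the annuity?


Future value of an ordinary annuity: FV = PMT × ((1 + r)^n − 1) / r
Monthly rate r = 0.0681/12 = 0.005675, n = 103
FV = $609.19 × ((1 + 0.0681/12)^103 − 1) / (0.0681/12)
FV = $609.19 × 139.414359
FV = $84,929.83

FV = PMT × ((1+r)^n - 1)/r = $84,929.83


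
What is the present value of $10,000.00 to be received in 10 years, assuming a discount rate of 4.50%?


Present value formula: PV = FV / (1 + r)^t
PV = $10,000.00 / (1 + 0.045)^10
PV = $10,000.00 / 1.552969
PV = $6,439.28

PV = FV / (1 + r)^t = $6,439.28


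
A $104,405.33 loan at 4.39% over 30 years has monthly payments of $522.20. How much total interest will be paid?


Total paid over the life of the loan = PMT × n.
Total paid = $522.20 × 360 = $187,992.00
Total interest = total paid − principal = $187,992.00 − $104,405.33 = $83,586.67

Total interest = (PMT × n) - PV = $83,586.67


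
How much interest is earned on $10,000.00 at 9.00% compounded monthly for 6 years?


Compound interest earned = final amount − principal.
A = P(1 + r/n)^(nt) = $10,000.00 × (1 + 0.09/12)^(12 × 6) = $17,125.53
Interest = A − P = $17,125.53 − $10,000.00 = $7,125.53

Interest = A - P = $7,125.53


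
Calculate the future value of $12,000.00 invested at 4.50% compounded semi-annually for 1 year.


Compound interest formula: A = P(1 + r/n)^(nt)
A = $12,000.00 × (1 + 0.045/2)^(2 × 1)
Growth factor: (1 + 0.045/2)^2 = 1.045506
A = $12,000.00 × 1.045506
A = $12,546.07

A = P(1 + r/n)^(nt) = $12,546.07


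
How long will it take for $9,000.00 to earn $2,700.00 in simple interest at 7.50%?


Rearrange the simple interest formula for t:
I = P × r × t  ⇒  t = I / (P × r)
t = $2,700.00 / ($9,000.00 × 0.075)
t = 4

t = I/(P×r) = 4 years


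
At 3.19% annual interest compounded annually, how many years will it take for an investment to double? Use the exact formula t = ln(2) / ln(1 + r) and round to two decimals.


Doubling condition: (1 + r)^t = 2
Take ln of both sides: t × ln(1 + r) = ln(2)
t = ln(2) / ln(1 + r)
t = 0.693147 / 0.031402
t = 22.07

t = ln(2) / ln(1 + r) = 22.07 years


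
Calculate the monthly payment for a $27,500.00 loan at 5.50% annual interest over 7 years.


Loan payment formula: PMT = PV × r / (1 − (1 + r)^(−n))
Monthly rate r = 0.055/12 ≈ 0.00458333, n = 84 months
Denominator: 1 − (1 + 0.055/12)^(−84) = 0.318951
PMT = $27,500.00 × (0.055/12) / 0.318951
PMT = $395.18 per month

PMT = PV × r / (1-(1+r)^(-n)) = $395.18/month


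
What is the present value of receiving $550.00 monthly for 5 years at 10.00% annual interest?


Present value of an ordinary annuity: PV = PMT × (1 − (1 + r)^(−n)) / r
Monthly rate r = 0.1/12 ≈ 0.00833333, n = 60
PV = $550.00 × (1 − (1 + 0.1/12)^(−60)) / (0.1/12)
PV = $550.00 × 47.065369
PV = $25,885.95

PV = PMT × (1-(1+r)^(-n))/r = $25,885.95


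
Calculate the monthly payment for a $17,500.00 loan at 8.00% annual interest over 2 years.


Loan payment formula: PMT = PV × r / (1 − (1 + r)^(−n))
Monthly rate r = 0.08/12 ≈ 0.00666667, n = 24 months
Denominator: 1 − (1 + 0.08/12)^(−24) = 0.147404
PMT = $17,500.00 × (0.08/12) / 0.147404
PMT = $791.48 per month

PMT = PV × r / (1-(1+r)^(-n)) = $791.48/month


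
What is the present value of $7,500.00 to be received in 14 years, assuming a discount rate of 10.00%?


Present value formula: PV = FV / (1 + r)^t
PV = $7,500.00 / (1 + 0.1)^14
PV = $7,500.00 / 3.797498
PV = $1,974.98

PV = FV / (1 + r)^t = $1,974.98


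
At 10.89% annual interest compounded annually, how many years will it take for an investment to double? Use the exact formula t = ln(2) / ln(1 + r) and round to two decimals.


Doubling condition: (1 + r)^t = 2
Take ln of both sides: t × ln(1 + r) = ln(2)
t = ln(2) / ln(1 + r)
t = 0.693147 / 0.103369
t = 6.71

t = ln(2) / ln(1 + r) = 6.71 years


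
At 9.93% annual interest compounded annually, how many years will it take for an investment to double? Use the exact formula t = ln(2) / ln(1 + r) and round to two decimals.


Doubling condition: (1 + r)^t = 2
Take ln of both sides: t × ln(1 + r) = ln(2)
t = ln(2) / ln(1 + r)
t = 0.693147 / 0.094674
t = 7.32

t = ln(2) / ln(1 + r) = 7.32 years


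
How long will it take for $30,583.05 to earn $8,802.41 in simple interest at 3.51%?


Rearrange the simple interest formula for t:
I = P × r × t  ⇒  t = I / (P × r)
t = $8,802.41 / ($30,583.05 × 0.0351)
t = 8.2

t = I/(P×r) = 8.2 years


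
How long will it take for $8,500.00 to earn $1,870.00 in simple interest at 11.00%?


Rearrange the simple interest formula for t:
I = P × r × t  ⇒  t = I / (P × r)
t = $1,870.00 / ($8,500.00 × 0.11)
t = 2

t = I/(P×r) = 2 years


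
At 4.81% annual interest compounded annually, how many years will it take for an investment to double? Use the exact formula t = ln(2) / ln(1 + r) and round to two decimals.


Doubling condition: (1 + r)^t = 2
Take ln of both sides: t × ln(1 + r) = ln(2)
t = ln(2) / ln(1 + r)
t = 0.693147 / 0.046979
t = 14.75

t = ln(2) / ln(1 + r) = 14.75 years


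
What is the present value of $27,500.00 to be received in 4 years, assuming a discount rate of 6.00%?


Present value formula: PV = FV / (1 + r)^t
PV = $27,500.00 / (1 + 0.06)^4
PV = $27,500.00 / 1.262477
PV = $21,782.58

PV = FV / (1 + r)^t = $21,782.58


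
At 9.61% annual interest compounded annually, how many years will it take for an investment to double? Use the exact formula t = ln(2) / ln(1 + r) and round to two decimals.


Doubling condition: (1 + r)^t = 2
Take ln of both sides: t × ln(1 + r) = ln(2)
t = ln(2) / ln(1 + r)
t = 0.693147 / 0.091758
t = 7.55

t = ln(2) / ln(1 + r) = 7.55 years


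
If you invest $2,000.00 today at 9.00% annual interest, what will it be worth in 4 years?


Future value formula: FV = PV × (1 + r)^t
FV = $2,000.00 × (1 + 0.09)^4
FV = $2,000.00 × 1.411582
FV = $2,823.16

FV = PV × (1 + r)^t = $2,823.16


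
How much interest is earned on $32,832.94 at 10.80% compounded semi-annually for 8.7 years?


Compound interest earned = final amount − principal.
A = P(1 + r/n)^(nt) = $32,832.94 × (1 + 0.108/2)^(2 × 8.7) = $81,985.38
Interest = A − P = $81,985.38 − $32,832.94 = $49,152.44

Interest = A - P = $49,152.44


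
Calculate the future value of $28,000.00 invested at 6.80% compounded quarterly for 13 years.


Compound interest formula: A = P(1 + r/n)^(nt)
A = $28,000.00 × (1 + 0.068/4)^(4 × 13)
Growth factor: (1 + 0.068/4)^52 = 2.4026447
A = $28,000.00 × 2.4026447
A = $67,274.05

A = P(1 + r/n)^(nt) = $67,274.05


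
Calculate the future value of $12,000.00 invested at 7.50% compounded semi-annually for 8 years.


Compound interest formula: A = P(1 + r/n)^(nt)
A = $12,000.00 × (1 + 0.075/2)^(2 × 8)
Growth factor: (1 + 0.075/2)^16 = 1.8022278
A = $12,000.00 × 1.8022278
A = $21,626.73

A = P(1 + r/n)^(nt) = $21,626.73
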